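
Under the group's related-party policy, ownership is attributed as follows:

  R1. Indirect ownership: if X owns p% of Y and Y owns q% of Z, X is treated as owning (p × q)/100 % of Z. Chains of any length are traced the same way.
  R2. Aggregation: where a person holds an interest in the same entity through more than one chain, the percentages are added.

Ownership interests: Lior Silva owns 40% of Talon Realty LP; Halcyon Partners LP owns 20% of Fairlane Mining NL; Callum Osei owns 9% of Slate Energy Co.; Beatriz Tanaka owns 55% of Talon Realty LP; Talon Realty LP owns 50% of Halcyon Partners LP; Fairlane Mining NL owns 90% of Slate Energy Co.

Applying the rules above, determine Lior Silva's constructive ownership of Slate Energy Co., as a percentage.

Chain via Talon Realty LP → Halcyon Partners LP → Fairlane Mining NL (R1): 40% × 50% × 20% × 90% = 3.6% of Slate Energy Co.

3.6%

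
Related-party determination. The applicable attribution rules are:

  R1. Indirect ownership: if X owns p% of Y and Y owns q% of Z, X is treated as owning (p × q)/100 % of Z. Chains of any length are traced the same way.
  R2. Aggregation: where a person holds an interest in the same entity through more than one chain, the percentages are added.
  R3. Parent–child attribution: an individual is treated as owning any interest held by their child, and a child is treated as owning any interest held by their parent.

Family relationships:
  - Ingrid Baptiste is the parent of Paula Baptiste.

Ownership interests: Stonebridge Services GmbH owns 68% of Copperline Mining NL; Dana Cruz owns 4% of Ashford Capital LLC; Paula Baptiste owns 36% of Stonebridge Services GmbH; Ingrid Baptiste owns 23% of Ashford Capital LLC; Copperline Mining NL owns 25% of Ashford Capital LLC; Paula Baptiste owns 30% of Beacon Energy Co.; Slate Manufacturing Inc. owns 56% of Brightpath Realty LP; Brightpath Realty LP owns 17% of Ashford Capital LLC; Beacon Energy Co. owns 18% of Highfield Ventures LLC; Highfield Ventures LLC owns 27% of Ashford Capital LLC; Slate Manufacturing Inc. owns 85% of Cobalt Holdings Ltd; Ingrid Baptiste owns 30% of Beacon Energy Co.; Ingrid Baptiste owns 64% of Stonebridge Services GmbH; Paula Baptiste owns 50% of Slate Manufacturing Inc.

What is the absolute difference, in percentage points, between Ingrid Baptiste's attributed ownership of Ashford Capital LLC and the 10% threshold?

37.676

By parent–child attribution (R3), Ingrid Baptiste is treated as also owning Paula Baptiste's interest in Stonebridge Services GmbH, giving 64% + 36% = 100%.
By parent–child attribution (R3), Ingrid Baptiste is treated as also owning Paula Baptiste's interest in Beacon Energy Co, giving 30% + 30% = 60%.
By parent–child attribution (R3), Ingrid Baptiste is treated as owning Paula Baptiste's 50% interest in Slate Manufacturing Inc.
Chain via Stonebridge Services GmbH → Copperline Mining NL (R1): 100% × 68% × 25% = 17% of Ashford Capital LLC.
Chain via Beacon Energy Co. → Highfield Ventures LLC (R1): 60% × 18% × 27% = 2.916% of Ashford Capital LLC.
Direct interest in Ashford Capital LLC: 23%.
Chain via Slate Manufacturing Inc. → Brightpath Realty LP (R1): 50% × 56% × 17% = 4.76% of Ashford Capital LLC.
Aggregating (R2): 17% + 2.916% + 23% + 4.76% = 47.676%.
47.676% exceeds the 10% threshold by 37.676 percentage points.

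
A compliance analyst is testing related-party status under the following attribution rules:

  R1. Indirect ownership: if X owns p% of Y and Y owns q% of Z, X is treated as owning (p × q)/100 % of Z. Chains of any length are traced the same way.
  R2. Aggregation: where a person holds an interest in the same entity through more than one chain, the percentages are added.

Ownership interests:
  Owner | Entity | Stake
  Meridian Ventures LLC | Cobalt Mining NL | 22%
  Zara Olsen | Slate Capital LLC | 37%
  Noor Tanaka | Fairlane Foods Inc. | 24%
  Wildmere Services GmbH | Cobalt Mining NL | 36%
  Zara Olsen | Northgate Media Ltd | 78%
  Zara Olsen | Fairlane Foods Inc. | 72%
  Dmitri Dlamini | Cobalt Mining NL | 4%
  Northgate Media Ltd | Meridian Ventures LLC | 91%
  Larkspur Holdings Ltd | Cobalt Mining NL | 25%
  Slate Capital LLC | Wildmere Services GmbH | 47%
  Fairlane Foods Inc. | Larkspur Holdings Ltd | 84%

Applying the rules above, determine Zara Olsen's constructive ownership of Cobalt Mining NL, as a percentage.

36.996%

Chain via Northgate Media Ltd → Meridian Ventures LLC (R1): 78% × 91% × 22% = 15.6156% of Cobalt Mining NL.
Chain via Slate Capital LLC → Wildmere Services GmbH (R1): 37% × 47% × 36% = 6.2604% of Cobalt Mining NL.
Chain via Fairlane Foods Inc. → Larkspur Holdings Ltd (R1): 72% × 84% × 25% = 15.12% of Cobalt Mining NL.
Aggregating (R2): 15.6156% + 6.2604% + 15.12% = 36.996%.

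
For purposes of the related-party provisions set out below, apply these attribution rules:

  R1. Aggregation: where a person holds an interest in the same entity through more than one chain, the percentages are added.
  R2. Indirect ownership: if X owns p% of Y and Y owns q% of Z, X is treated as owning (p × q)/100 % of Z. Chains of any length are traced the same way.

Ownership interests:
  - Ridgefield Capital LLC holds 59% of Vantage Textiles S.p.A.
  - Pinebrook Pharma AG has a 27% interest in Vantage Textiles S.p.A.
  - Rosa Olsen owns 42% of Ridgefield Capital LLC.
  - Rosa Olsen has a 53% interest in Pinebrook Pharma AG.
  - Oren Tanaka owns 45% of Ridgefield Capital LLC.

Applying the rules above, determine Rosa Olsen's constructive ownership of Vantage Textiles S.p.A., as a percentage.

Chain via Pinebrook Pharma AG (R2): 53% × 27% = 14.31% of Vantage Textiles S.p.A.
Chain via Ridgefield Capital LLC (R2): 42% × 59% = 24.78% of Vantage Textiles S.p.A.
Aggregating (R1): 14.31% + 24.78% = 39.09%.

39.09%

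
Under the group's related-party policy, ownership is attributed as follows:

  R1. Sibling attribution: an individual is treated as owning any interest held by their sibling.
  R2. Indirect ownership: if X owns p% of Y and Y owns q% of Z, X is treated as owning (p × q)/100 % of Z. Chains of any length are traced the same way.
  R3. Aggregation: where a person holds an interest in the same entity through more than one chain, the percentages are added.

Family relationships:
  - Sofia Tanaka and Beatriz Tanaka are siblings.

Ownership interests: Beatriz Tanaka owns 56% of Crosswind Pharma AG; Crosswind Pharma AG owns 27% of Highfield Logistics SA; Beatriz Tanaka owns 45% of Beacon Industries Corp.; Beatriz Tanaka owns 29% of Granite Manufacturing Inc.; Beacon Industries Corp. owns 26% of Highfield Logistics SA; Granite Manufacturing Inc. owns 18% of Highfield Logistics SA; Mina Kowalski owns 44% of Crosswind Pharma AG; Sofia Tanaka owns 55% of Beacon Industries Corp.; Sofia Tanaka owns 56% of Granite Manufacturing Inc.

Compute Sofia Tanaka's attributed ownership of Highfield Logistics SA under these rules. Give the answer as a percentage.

By sibling attribution (R1), Sofia Tanaka is treated as also owning Beatriz Tanaka's interest in Beacon Industries Corp, giving 55% + 45% = 100%.
By sibling attribution (R1), Sofia Tanaka is treated as also owning Beatriz Tanaka's interest in Granite Manufacturing Inc, giving 56% + 29% = 85%.
By sibling attribution (R1), Sofia Tanaka is treated as owning Beatriz Tanaka's 56% interest in Crosswind Pharma AG.
Chain via Beacon Industries Corp. (R2): 100% × 26% = 26% of Highfield Logistics SA.
Chain via Granite Manufacturing Inc. (R2): 85% × 18% = 15.3% of Highfield Logistics SA.
Chain via Crosswind Pharma AG (R2): 56% × 27% = 15.12% of Highfield Logistics SA.
Aggregating (R3): 26% + 15.3% + 15.12% = 56.42%.

56.42%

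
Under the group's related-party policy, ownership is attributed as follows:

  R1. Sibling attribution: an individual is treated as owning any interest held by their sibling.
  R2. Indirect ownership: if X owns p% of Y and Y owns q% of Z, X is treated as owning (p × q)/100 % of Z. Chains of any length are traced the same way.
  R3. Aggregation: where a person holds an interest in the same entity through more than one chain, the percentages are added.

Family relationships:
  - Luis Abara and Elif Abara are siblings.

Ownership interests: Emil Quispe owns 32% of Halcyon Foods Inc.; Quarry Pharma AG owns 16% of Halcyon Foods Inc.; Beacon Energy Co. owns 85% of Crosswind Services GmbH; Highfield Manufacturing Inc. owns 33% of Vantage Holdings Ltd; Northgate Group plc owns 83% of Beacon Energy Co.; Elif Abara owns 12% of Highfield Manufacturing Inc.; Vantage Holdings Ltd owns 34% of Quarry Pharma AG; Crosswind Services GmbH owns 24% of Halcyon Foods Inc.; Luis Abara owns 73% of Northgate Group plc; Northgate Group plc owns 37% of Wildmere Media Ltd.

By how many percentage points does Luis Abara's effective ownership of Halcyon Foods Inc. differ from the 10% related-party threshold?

2.575784

By sibling attribution (R1), Luis Abara is treated as owning Elif Abara's 12% interest in Highfield Manufacturing Inc.
Chain via Northgate Group plc → Beacon Energy Co. → Crosswind Services GmbH (R2): 73% × 83% × 85% × 24% = 12.36036% of Halcyon Foods Inc.
Chain via Highfield Manufacturing Inc. → Vantage Holdings Ltd → Quarry Pharma AG (R2): 12% × 33% × 34% × 16% = 0.215424% of Halcyon Foods Inc.
Aggregating (R3): 12.36036% + 0.215424% = 12.575784%.
12.575784% exceeds the 10% threshold by 2.575784 percentage points.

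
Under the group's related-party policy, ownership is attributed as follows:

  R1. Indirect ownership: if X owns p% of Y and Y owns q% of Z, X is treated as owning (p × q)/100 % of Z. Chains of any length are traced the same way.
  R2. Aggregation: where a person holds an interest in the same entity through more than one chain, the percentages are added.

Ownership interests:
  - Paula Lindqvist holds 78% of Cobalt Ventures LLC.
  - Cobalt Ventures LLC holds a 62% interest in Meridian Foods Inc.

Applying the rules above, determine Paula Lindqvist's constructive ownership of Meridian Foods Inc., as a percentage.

48.36%

Chain via Cobalt Ventures LLC (R1): 78% × 62% = 48.36% of Meridian Foods Inc.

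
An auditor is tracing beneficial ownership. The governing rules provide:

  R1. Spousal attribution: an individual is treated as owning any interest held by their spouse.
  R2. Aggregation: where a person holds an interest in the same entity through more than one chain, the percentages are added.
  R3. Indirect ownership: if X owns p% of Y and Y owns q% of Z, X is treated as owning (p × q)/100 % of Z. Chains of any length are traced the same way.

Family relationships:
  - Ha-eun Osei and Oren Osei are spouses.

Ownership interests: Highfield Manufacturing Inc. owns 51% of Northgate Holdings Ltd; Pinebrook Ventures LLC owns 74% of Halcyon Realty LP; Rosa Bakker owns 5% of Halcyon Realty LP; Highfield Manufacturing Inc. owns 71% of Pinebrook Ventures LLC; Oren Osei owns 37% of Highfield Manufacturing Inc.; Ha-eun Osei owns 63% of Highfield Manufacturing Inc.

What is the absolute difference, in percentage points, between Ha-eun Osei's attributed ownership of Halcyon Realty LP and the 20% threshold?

32.54

By spousal attribution (R1), Ha-eun Osei is treated as also owning Oren Osei's interest in Highfield Manufacturing Inc, giving 63% + 37% = 100%.
Chain via Highfield Manufacturing Inc. → Pinebrook Ventures LLC (R3): 100% × 71% × 74% = 52.54% of Halcyon Realty LP.
52.54% exceeds the 20% threshold by 32.54 percentage points.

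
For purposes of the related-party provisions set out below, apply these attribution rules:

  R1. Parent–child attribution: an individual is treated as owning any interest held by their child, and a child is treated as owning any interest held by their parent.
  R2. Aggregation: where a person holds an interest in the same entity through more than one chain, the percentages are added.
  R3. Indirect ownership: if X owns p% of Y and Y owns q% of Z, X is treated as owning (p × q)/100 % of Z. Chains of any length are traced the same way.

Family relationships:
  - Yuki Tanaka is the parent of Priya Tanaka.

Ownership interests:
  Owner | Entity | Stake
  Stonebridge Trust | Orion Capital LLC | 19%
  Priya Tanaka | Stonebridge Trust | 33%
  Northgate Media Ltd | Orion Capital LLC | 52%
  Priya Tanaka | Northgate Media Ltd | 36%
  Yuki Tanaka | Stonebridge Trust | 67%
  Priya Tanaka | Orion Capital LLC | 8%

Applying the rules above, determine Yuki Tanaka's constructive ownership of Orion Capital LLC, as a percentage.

By parent–child attribution (R1), Yuki Tanaka is treated as also owning Priya Tanaka's interest in Stonebridge Trust, giving 67% + 33% = 100%.
By parent–child attribution (R1), Yuki Tanaka is treated as owning Priya Tanaka's 36% interest in Northgate Media Ltd.
By parent–child attribution (R1), Yuki Tanaka is treated as owning Priya Tanaka's 8% interest in Orion Capital LLC.
Chain via Stonebridge Trust (R3): 100% × 19% = 19% of Orion Capital LLC.
Chain via Northgate Media Ltd (R3): 36% × 52% = 18.72% of Orion Capital LLC.
Direct interest in Orion Capital LLC: 8%.
Aggregating (R2): 19% + 18.72% + 8% = 45.72%.

45.72%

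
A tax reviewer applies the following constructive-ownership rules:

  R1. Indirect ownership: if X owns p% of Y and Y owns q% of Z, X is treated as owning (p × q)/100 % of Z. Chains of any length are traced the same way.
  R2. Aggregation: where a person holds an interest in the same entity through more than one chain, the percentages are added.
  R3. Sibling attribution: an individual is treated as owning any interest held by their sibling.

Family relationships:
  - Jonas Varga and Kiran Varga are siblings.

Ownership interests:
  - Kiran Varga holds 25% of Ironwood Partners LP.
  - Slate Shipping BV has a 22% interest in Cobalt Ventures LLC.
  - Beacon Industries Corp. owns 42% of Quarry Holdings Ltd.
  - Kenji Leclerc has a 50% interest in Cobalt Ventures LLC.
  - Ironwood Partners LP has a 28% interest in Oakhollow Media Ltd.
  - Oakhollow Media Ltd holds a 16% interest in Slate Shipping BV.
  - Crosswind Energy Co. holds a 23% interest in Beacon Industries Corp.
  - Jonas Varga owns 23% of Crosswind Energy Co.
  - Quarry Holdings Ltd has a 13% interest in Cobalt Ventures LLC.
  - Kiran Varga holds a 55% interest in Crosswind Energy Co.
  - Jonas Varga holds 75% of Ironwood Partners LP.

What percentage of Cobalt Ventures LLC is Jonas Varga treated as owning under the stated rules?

By sibling attribution (R3), Jonas Varga is treated as also owning Kiran Varga's interest in Ironwood Partners LP, giving 75% + 25% = 100%.
By sibling attribution (R3), Jonas Varga is treated as also owning Kiran Varga's interest in Crosswind Energy Co, giving 23% + 55% = 78%.
Chain via Ironwood Partners LP → Oakhollow Media Ltd → Slate Shipping BV (R1): 100% × 28% × 16% × 22% = 0.9856% of Cobalt Ventures LLC.
Chain via Crosswind Energy Co. → Beacon Industries Corp. → Quarry Holdings Ltd (R1): 78% × 23% × 42% × 13% = 0.979524% of Cobalt Ventures LLC.
Aggregating (R2): 0.9856% + 0.979524% = 1.965124%.

1.965124%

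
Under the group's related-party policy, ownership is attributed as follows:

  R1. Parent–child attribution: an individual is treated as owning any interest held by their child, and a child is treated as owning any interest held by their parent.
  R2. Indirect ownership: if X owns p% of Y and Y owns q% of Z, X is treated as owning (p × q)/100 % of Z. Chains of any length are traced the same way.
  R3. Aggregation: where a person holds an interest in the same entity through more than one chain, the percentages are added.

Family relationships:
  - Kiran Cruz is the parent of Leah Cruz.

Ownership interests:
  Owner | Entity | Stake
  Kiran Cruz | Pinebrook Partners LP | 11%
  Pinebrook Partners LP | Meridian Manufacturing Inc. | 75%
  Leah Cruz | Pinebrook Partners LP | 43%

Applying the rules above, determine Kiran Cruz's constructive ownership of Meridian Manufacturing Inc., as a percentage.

40.5%

By parent–child attribution (R1), Kiran Cruz is treated as also owning Leah Cruz's interest in Pinebrook Partners LP, giving 11% + 43% = 54%.
Chain via Pinebrook Partners LP (R2): 54% × 75% = 40.5% of Meridian Manufacturing Inc.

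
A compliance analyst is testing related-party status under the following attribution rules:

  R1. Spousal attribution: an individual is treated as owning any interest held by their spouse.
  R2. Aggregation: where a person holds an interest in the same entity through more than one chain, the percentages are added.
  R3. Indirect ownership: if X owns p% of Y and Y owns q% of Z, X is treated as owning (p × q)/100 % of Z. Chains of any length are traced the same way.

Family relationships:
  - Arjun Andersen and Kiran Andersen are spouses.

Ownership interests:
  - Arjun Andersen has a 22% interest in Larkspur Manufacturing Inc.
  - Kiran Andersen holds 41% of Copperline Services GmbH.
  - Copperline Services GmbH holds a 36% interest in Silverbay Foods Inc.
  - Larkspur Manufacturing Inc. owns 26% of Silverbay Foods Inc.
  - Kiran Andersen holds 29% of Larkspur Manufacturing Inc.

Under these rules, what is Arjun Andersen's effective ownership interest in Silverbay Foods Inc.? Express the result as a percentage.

By spousal attribution (R1), Arjun Andersen is treated as also owning Kiran Andersen's interest in Larkspur Manufacturing Inc, giving 22% + 29% = 51%.
By spousal attribution (R1), Arjun Andersen is treated as owning Kiran Andersen's 41% interest in Copperline Services GmbH.
Chain via Larkspur Manufacturing Inc. (R3): 51% × 26% = 13.26% of Silverbay Foods Inc.
Chain via Copperline Services GmbH (R3): 41% × 36% = 14.76% of Silverbay Foods Inc.
Aggregating (R2): 13.26% + 14.76% = 28.02%.

28.02%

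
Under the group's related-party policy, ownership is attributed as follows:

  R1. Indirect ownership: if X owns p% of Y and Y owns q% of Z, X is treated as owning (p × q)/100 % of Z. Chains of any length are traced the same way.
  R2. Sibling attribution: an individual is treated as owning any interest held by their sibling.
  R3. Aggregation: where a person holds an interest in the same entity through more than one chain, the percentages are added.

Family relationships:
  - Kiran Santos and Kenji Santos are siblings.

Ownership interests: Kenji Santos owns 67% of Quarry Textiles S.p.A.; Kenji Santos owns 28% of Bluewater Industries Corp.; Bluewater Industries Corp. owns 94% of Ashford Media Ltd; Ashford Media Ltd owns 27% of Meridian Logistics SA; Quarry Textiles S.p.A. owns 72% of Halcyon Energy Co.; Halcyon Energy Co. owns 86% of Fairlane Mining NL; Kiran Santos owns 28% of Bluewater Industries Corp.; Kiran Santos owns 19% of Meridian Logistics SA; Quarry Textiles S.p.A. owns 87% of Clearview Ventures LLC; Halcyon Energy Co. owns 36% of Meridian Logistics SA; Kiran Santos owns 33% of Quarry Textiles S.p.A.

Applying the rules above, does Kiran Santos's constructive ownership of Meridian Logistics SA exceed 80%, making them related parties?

By sibling attribution (R2), Kiran Santos is treated as also owning Kenji Santos's interest in Quarry Textiles S.p.A, giving 33% + 67% = 100%.
By sibling attribution (R2), Kiran Santos is treated as also owning Kenji Santos's interest in Bluewater Industries Corp, giving 28% + 28% = 56%.
Chain via Quarry Textiles S.p.A. → Halcyon Energy Co. (R1): 100% × 72% × 36% = 25.92% of Meridian Logistics SA.
Chain via Bluewater Industries Corp. → Ashford Media Ltd (R1): 56% × 94% × 27% = 14.2128% of Meridian Logistics SA.
Direct interest in Meridian Logistics SA: 19%.
Aggregating (R3): 25.92% + 14.2128% + 19% = 59.1328%.
59.1328% does not exceed the 80% threshold, so Kiran is not a related party to Meridian Logistics SA.

No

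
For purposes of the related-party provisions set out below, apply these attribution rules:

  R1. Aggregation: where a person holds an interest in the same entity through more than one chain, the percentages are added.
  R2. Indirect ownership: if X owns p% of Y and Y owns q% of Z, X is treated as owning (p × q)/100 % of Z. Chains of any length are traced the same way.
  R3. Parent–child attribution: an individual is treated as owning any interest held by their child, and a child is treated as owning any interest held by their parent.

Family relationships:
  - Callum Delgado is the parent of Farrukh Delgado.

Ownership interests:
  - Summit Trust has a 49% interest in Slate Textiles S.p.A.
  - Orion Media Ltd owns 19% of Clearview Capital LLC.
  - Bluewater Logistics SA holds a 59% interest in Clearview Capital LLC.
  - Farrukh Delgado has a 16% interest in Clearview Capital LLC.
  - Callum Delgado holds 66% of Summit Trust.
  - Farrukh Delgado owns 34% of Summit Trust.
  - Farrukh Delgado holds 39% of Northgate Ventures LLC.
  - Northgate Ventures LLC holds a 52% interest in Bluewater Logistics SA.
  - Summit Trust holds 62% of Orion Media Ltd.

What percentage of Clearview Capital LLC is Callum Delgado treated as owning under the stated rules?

By parent–child attribution (R3), Callum Delgado is treated as also owning Farrukh Delgado's interest in Summit Trust, giving 66% + 34% = 100%.
By parent–child attribution (R3), Callum Delgado is treated as owning Farrukh Delgado's 39% interest in Northgate Ventures LLC.
By parent–child attribution (R3), Callum Delgado is treated as owning Farrukh Delgado's 16% interest in Clearview Capital LLC.
Chain via Summit Trust → Orion Media Ltd (R2): 100% × 62% × 19% = 11.78% of Clearview Capital LLC.
Chain via Northgate Ventures LLC → Bluewater Logistics SA (R2): 39% × 52% × 59% = 11.9652% of Clearview Capital LLC.
Direct interest in Clearview Capital LLC: 16%.
Aggregating (R1): 11.78% + 11.9652% + 16% = 39.7452%.

39.7452%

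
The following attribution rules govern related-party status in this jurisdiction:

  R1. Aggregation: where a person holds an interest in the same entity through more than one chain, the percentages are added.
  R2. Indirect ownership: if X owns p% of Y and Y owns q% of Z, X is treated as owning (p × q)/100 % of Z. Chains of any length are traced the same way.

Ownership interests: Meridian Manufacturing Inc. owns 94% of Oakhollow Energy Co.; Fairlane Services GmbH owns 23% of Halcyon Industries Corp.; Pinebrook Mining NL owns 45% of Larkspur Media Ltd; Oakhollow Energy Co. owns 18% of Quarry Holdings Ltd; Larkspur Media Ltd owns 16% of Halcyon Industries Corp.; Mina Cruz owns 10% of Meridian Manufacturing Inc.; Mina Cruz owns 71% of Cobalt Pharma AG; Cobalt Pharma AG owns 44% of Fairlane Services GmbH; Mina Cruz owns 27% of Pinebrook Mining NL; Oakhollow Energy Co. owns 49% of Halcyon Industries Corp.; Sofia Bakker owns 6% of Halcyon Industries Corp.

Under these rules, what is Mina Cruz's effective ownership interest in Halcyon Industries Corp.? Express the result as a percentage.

13.7352%

Chain via Pinebrook Mining NL → Larkspur Media Ltd (R2): 27% × 45% × 16% = 1.944% of Halcyon Industries Corp.
Chain via Cobalt Pharma AG → Fairlane Services GmbH (R2): 71% × 44% × 23% = 7.1852% of Halcyon Industries Corp.
Chain via Meridian Manufacturing Inc. → Oakhollow Energy Co. (R2): 10% × 94% × 49% = 4.606% of Halcyon Industries Corp.
Aggregating (R1): 1.944% + 7.1852% + 4.606% = 13.7352%.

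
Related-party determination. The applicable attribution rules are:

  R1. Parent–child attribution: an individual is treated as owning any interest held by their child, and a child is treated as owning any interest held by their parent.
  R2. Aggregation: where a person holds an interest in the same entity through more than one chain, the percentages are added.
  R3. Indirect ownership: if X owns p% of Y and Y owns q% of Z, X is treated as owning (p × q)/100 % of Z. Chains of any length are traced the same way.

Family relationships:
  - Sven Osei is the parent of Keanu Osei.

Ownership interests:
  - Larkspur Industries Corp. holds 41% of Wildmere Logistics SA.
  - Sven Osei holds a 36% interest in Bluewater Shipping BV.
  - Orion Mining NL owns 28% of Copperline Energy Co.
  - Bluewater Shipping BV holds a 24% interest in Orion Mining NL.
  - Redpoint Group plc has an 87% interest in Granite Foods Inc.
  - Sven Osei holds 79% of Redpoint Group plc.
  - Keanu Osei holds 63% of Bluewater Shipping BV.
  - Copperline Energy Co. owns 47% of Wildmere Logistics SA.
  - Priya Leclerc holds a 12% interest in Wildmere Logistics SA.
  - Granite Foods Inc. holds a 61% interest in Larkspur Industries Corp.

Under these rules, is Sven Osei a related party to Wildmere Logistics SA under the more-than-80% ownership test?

By parent–child attribution (R1), Sven Osei is treated as also owning Keanu Osei's interest in Bluewater Shipping BV, giving 36% + 63% = 99%.
Chain via Redpoint Group plc → Granite Foods Inc. → Larkspur Industries Corp. (R3): 79% × 87% × 61% × 41% = 17.189373% of Wildmere Logistics SA.
Chain via Bluewater Shipping BV → Orion Mining NL → Copperline Energy Co. (R3): 99% × 24% × 28% × 47% = 3.126816% of Wildmere Logistics SA.
Aggregating (R2): 17.189373% + 3.126816% = 20.316189%.
20.316189% does not exceed the 80% threshold, so Sven is not a related party to Wildmere Logistics SA.

No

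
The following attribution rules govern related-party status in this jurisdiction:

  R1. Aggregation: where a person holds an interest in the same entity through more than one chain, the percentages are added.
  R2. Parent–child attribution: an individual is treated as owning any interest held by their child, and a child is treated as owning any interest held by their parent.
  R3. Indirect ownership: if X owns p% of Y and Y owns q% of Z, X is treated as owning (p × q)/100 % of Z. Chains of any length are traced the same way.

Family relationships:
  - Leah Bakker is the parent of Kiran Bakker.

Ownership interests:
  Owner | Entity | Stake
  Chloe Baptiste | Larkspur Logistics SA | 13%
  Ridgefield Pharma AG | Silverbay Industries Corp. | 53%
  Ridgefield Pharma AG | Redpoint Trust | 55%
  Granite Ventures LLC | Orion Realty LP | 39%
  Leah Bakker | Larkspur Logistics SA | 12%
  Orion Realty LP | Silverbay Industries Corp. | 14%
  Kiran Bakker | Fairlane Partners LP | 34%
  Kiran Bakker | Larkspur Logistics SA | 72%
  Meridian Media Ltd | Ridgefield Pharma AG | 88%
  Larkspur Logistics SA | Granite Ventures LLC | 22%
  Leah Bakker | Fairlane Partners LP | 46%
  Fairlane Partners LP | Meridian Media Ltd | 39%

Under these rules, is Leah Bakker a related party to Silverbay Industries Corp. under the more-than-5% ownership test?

Yes

By parent–child attribution (R2), Leah Bakker is treated as also owning Kiran Bakker's interest in Fairlane Partners LP, giving 46% + 34% = 80%.
By parent–child attribution (R2), Leah Bakker is treated as also owning Kiran Bakker's interest in Larkspur Logistics SA, giving 12% + 72% = 84%.
Chain via Fairlane Partners LP → Meridian Media Ltd → Ridgefield Pharma AG (R3): 80% × 39% × 88% × 53% = 14.55168% of Silverbay Industries Corp.
Chain via Larkspur Logistics SA → Granite Ventures LLC → Orion Realty LP (R3): 84% × 22% × 39% × 14% = 1.009008% of Silverbay Industries Corp.
Aggregating (R1): 14.55168% + 1.009008% = 15.560688%.
15.560688% exceeds the 5% threshold, so Leah is a related party to Silverbay Industries Corp.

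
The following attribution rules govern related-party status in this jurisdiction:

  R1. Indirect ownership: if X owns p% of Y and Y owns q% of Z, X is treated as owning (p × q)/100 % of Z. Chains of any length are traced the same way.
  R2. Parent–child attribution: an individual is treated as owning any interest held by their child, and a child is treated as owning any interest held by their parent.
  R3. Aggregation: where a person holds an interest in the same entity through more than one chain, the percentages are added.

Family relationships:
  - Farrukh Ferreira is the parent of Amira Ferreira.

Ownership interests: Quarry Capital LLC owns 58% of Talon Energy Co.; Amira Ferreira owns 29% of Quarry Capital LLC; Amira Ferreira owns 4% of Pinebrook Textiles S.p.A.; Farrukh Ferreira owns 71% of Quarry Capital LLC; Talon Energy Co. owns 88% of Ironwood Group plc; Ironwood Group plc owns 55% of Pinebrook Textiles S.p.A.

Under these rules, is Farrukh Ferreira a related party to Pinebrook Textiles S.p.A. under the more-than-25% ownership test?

Yes

By parent–child attribution (R2), Farrukh Ferreira is treated as also owning Amira Ferreira's interest in Quarry Capital LLC, giving 71% + 29% = 100%.
By parent–child attribution (R2), Farrukh Ferreira is treated as owning Amira Ferreira's 4% interest in Pinebrook Textiles S.p.A.
Chain via Quarry Capital LLC → Talon Energy Co. → Ironwood Group plc (R1): 100% × 58% × 88% × 55% = 28.072% of Pinebrook Textiles S.p.A.
Direct interest in Pinebrook Textiles S.p.A: 4%.
Aggregating (R3): 28.072% + 4% = 32.072%.
32.072% exceeds the 25% threshold, so Farrukh is a related party to Pinebrook Textiles S.p.A.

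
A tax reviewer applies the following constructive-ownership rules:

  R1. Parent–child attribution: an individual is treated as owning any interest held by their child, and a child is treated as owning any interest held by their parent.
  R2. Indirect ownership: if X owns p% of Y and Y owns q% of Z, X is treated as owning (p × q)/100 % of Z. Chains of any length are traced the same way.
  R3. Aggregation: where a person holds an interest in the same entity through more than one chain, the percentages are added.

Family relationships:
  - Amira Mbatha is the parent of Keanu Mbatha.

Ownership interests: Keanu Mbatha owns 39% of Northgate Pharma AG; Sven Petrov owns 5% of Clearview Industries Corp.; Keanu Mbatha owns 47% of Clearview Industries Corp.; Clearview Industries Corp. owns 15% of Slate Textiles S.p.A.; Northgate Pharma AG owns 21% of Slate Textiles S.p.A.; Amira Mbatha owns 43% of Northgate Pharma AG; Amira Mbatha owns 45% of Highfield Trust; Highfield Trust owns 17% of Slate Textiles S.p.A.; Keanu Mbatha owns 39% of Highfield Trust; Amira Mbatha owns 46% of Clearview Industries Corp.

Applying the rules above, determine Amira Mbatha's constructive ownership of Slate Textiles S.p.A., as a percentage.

By parent–child attribution (R1), Amira Mbatha is treated as also owning Keanu Mbatha's interest in Clearview Industries Corp, giving 46% + 47% = 93%.
By parent–child attribution (R1), Amira Mbatha is treated as also owning Keanu Mbatha's interest in Northgate Pharma AG, giving 43% + 39% = 82%.
By parent–child attribution (R1), Amira Mbatha is treated as also owning Keanu Mbatha's interest in Highfield Trust, giving 45% + 39% = 84%.
Chain via Clearview Industries Corp. (R2): 93% × 15% = 13.95% of Slate Textiles S.p.A.
Chain via Northgate Pharma AG (R2): 82% × 21% = 17.22% of Slate Textiles S.p.A.
Chain via Highfield Trust (R2): 84% × 17% = 14.28% of Slate Textiles S.p.A.
Aggregating (R3): 13.95% + 17.22% + 14.28% = 45.45%.

45.45%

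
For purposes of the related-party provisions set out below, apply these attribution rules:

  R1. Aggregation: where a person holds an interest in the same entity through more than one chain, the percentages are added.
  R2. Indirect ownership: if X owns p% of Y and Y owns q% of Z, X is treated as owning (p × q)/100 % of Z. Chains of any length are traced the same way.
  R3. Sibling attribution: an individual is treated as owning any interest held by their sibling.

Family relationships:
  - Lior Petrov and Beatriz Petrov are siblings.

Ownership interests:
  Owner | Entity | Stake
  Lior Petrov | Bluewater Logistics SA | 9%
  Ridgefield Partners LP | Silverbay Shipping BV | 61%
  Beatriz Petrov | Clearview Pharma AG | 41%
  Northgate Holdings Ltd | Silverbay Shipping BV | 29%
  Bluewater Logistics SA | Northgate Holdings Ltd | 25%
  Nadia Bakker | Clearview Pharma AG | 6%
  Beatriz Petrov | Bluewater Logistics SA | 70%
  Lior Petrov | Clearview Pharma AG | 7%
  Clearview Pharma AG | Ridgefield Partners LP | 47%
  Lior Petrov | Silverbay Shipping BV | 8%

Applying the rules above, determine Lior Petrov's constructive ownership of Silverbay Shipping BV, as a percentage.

By sibling attribution (R3), Lior Petrov is treated as also owning Beatriz Petrov's interest in Bluewater Logistics SA, giving 9% + 70% = 79%.
By sibling attribution (R3), Lior Petrov is treated as also owning Beatriz Petrov's interest in Clearview Pharma AG, giving 7% + 41% = 48%.
Chain via Bluewater Logistics SA → Northgate Holdings Ltd (R2): 79% × 25% × 29% = 5.7275% of Silverbay Shipping BV.
Chain via Clearview Pharma AG → Ridgefield Partners LP (R2): 48% × 47% × 61% = 13.7616% of Silverbay Shipping BV.
Direct interest in Silverbay Shipping BV: 8%.
Aggregating (R1): 5.7275% + 13.7616% + 8% = 27.4891%.

27.4891%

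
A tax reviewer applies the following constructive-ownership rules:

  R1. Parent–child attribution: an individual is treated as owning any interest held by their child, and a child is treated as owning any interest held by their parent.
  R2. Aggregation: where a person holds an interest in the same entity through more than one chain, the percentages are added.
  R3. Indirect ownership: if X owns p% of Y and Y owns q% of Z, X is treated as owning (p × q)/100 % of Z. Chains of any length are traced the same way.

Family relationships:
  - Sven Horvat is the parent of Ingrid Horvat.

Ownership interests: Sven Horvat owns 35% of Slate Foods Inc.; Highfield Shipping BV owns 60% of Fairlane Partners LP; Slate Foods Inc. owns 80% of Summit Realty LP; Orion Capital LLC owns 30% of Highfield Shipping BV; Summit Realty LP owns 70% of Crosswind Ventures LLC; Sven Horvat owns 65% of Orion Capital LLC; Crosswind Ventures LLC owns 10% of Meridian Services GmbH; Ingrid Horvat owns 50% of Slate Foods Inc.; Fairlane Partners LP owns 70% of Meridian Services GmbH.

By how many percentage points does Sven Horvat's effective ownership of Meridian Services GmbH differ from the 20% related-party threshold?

By parent–child attribution (R1), Sven Horvat is treated as also owning Ingrid Horvat's interest in Slate Foods Inc, giving 35% + 50% = 85%.
Chain via Slate Foods Inc. → Summit Realty LP → Crosswind Ventures LLC (R3): 85% × 80% × 70% × 10% = 4.76% of Meridian Services GmbH.
Chain via Orion Capital LLC → Highfield Shipping BV → Fairlane Partners LP (R3): 65% × 30% × 60% × 70% = 8.19% of Meridian Services GmbH.
Aggregating (R2): 4.76% + 8.19% = 12.95%.
12.95% falls short of the 20% threshold by 7.05 percentage points.

7.05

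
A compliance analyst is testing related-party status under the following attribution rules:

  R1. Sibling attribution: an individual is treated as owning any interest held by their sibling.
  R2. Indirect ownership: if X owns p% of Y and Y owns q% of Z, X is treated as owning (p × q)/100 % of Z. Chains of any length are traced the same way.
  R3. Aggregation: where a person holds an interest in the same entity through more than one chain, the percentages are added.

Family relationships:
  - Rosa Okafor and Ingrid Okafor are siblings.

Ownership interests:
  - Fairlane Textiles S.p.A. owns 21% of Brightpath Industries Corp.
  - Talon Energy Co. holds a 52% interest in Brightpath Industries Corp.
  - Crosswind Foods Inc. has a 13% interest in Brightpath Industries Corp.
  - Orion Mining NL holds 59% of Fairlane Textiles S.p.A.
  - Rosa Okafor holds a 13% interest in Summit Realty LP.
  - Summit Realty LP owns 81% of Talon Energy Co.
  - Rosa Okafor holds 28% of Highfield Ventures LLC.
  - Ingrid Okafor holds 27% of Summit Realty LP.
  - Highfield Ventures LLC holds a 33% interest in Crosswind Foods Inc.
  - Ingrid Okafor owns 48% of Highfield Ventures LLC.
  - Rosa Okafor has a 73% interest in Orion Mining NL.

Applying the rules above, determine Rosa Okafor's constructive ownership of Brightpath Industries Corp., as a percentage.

By sibling attribution (R1), Rosa Okafor is treated as also owning Ingrid Okafor's interest in Highfield Ventures LLC, giving 28% + 48% = 76%.
By sibling attribution (R1), Rosa Okafor is treated as also owning Ingrid Okafor's interest in Summit Realty LP, giving 13% + 27% = 40%.
Chain via Highfield Ventures LLC → Crosswind Foods Inc. (R2): 76% × 33% × 13% = 3.2604% of Brightpath Industries Corp.
Chain via Orion Mining NL → Fairlane Textiles S.p.A. (R2): 73% × 59% × 21% = 9.0447% of Brightpath Industries Corp.
Chain via Summit Realty LP → Talon Energy Co. (R2): 40% × 81% × 52% = 16.848% of Brightpath Industries Corp.
Aggregating (R3): 3.2604% + 9.0447% + 16.848% = 29.1531%.

29.1531%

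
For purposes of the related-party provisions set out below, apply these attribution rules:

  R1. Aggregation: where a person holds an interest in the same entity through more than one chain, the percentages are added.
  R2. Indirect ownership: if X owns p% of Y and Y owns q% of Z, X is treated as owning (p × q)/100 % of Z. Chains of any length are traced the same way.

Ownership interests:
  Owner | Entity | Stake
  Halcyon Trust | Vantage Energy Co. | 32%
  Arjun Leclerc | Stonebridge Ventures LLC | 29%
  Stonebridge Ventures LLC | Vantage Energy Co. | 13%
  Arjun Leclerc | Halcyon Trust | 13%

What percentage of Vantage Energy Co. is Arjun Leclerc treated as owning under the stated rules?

7.93%

Chain via Stonebridge Ventures LLC (R2): 29% × 13% = 3.77% of Vantage Energy Co.
Chain via Halcyon Trust (R2): 13% × 32% = 4.16% of Vantage Energy Co.
Aggregating (R1): 3.77% + 4.16% = 7.93%.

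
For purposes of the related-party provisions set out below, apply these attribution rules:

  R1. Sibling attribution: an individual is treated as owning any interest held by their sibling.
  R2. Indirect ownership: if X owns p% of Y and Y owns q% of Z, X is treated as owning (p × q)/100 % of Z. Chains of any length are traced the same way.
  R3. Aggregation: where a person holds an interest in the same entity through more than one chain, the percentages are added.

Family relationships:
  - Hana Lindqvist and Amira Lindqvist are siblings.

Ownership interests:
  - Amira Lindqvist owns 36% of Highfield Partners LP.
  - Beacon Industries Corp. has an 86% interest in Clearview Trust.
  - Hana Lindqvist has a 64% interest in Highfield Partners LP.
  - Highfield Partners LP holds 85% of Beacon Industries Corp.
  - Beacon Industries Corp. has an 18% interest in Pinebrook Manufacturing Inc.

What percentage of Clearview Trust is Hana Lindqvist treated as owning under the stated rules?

By sibling attribution (R1), Hana Lindqvist is treated as also owning Amira Lindqvist's interest in Highfield Partners LP, giving 64% + 36% = 100%.
Chain via Highfield Partners LP → Beacon Industries Corp. (R2): 100% × 85% × 86% = 73.1% of Clearview Trust.

73.1%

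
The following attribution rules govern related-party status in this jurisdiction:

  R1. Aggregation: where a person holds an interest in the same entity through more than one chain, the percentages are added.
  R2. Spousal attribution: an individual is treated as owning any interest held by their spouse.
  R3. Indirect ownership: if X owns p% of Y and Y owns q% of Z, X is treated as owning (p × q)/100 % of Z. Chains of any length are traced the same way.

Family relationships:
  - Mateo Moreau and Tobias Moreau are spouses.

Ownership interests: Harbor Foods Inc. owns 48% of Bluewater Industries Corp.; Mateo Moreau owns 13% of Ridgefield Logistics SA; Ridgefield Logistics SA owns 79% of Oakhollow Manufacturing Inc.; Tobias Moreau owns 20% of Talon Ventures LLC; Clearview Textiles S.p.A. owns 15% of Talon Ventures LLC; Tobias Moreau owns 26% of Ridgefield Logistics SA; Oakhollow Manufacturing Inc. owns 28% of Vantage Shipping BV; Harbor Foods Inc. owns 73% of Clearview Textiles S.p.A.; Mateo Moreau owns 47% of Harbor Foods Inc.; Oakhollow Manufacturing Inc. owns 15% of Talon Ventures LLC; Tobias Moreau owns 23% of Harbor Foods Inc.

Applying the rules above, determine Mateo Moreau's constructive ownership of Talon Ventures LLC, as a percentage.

32.2865%

By spousal attribution (R2), Mateo Moreau is treated as also owning Tobias Moreau's interest in Ridgefield Logistics SA, giving 13% + 26% = 39%.
By spousal attribution (R2), Mateo Moreau is treated as also owning Tobias Moreau's interest in Harbor Foods Inc, giving 47% + 23% = 70%.
By spousal attribution (R2), Mateo Moreau is treated as owning Tobias Moreau's 20% interest in Talon Ventures LLC.
Chain via Ridgefield Logistics SA → Oakhollow Manufacturing Inc. (R3): 39% × 79% × 15% = 4.6215% of Talon Ventures LLC.
Chain via Harbor Foods Inc. → Clearview Textiles S.p.A. (R3): 70% × 73% × 15% = 7.665% of Talon Ventures LLC.
Direct interest in Talon Ventures LLC: 20%.
Aggregating (R1): 4.6215% + 7.665% + 20% = 32.2865%.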